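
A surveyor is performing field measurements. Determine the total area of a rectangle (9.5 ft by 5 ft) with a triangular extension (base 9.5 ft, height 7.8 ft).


Composite shape: rectangle + triangle
Rectangle area = 9.5 * 5 = 47.5
Triangle area = 0.5 * 9.5 * 7.8 = 37.05
Total = 47.5 + 37.05
Total = 84.55
84.55 ft^2


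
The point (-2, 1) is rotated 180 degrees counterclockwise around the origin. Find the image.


Transformation: rotation about the origin
Original point: (-2, 1)
Rule for 180 deg: (x, y) -> (-x, -y)
Apply: (-2, 1) -> (2, -1)
(2, -1)


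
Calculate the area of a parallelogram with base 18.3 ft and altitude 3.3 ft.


Shape: parallelogram
Base b = 18.3 ft, Height h = 3.3 ft
Formula: A = b * h
A = 18.3 * 3.3
A = 60.39
60.39 ft^2


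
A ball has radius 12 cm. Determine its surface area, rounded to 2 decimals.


Shape: sphere
Radius r = 12 cm
Formula: SA = 4 * pi * r^2
r^2 = 144
SA = 4 * pi * 144
SA = 576 * pi
SA = 1809.56
1809.56 cm^2


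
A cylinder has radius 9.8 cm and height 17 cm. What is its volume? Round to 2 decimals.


Shape: cylinder
Radius r = 9.8 cm, Height h = 17 cm
Formula: V = pi * r^2 * h
r^2 = 96.04
V = pi * 96.04 * 17
V = 1632.68 * pi
V = 5129.22
5129.22 cm^3


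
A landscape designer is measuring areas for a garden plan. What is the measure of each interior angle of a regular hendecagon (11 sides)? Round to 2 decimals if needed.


Shape: regular hendecagon (11 sides)
Formula: interior angle = (n - 2) * 180 / n
(n - 2) = 9
(n - 2) * 180 = 1620
angle = 1620 / 11
angle = 147.27
147.27 degrees


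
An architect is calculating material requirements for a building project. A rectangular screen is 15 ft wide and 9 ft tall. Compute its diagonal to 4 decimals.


Shape: rectangle (diagonal via Pythagoras)
Sides: 15 ft and 9 ft
Formula: d = sqrt(l^2 + w^2)
l^2 = 225, w^2 = 81
l^2 + w^2 = 306
d = sqrt(306)
d = 17.4929
17.4929 ft


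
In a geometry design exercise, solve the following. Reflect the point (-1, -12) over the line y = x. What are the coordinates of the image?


Transformation: reflection
Original point: (-1, -12)
Rule for reflection over y = x: (x, y) -> (y, x)
Apply: (-1, -12) -> (-12, -1)
(-12, -1)


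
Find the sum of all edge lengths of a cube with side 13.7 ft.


Shape: cube
Side s = 13.7 ft
A cube has 12 edges, all equal.
Formula: total edge length = 12 * s
Total = 12 * 13.7
Total = 164.4
164.4 ft


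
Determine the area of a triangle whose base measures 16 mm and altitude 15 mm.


Shape: triangle
Base b = 16 mm, Height h = 15 mm
Formula: A = (1/2) * b * h
A = 0.5 * 16 * 15
A = 0.5 * 240
A = 120
120 mm^2


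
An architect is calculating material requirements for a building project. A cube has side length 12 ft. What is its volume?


Shape: cube
Side s = 12 ft
Formula: V = s^3
V = 12 * 12 * 12
V = 144 * 12
V = 1728
1728 ft^3


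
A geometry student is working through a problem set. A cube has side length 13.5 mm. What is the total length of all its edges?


Shape: cube
Side s = 13.5 mm
A cube has 12 edges, all equal.
Formula: total edge length = 12 * s
Total = 12 * 13.5
Total = 162
162 mm


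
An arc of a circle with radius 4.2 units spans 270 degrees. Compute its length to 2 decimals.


Shape: circular arc
Radius r = 4.2 units, Angle = 270 degrees
Formula: L = (angle/360) * 2 * pi * r
2 * pi * r = 8.4 * pi
L = (270/360) * 8.4 * pi
L = 6.3 * pi
L = 19.79
19.79 units


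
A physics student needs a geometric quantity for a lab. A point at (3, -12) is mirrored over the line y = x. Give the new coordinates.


Transformation: reflection
Original point: (3, -12)
Rule for reflection over y = x: (x, y) -> (y, x)
Apply: (3, -12) -> (-12, 3)
(-12, 3)


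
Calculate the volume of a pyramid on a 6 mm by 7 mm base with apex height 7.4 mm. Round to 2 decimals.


Shape: rectangular pyramid
Base: 6 mm x 7 mm, Height h = 7.4 mm
Formula: V = (1/3) * base_area * h
base_area = 6 * 7 = 42
base_area * h = 42 * 7.4 = 310.8
V = 310.8 / 3
V = 103.6
103.6 mm^3


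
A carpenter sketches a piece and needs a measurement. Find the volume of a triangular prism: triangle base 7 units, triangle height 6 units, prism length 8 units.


Shape: triangular prism
Triangle base = 7 units, triangle height = 6 units, prism length L = 8 units
Formula: V = (1/2 * b * h_tri) * L
Cross-section area = 0.5 * 7 * 6 = 21
V = 21 * 8
V = 168
168 units^3


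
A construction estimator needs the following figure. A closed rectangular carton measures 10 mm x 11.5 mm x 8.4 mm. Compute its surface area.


Shape: rectangular prism
l = 10 mm, w = 11.5 mm, h = 8.4 mm
Formula: SA = 2(lw + lh + wh)
lw = 115, lh = 84, wh = 96.6
lw + lh + wh = 295.6
SA = 2 * 295.6
SA = 591.2
591.2 mm^2


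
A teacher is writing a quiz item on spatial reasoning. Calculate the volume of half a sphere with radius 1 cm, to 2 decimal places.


Shape: hemisphere (half of a sphere)
Radius r = 1 cm
Formula: V = (1/2) * (4/3) * pi * r^3 = (2/3) * pi * r^3
r^3 = 1
(2/3) * 1 = 0.666667
V = 0.666667 * pi
V = 2.09
2.09 cm^3


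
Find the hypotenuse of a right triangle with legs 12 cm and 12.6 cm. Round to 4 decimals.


Shape: right triangle
Legs a = 12 cm, b = 12.6 cm
Formula: c = sqrt(a^2 + b^2)
a^2 = 144, b^2 = 158.76
a^2 + b^2 = 302.76
c = sqrt(302.76)
c = 17.4
17.4 cm


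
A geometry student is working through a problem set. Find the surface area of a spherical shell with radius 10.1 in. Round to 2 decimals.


Shape: sphere
Radius r = 10.1 in
Formula: SA = 4 * pi * r^2
r^2 = 102.01
SA = 4 * pi * 102.01
SA = 408.04 * pi
SA = 1281.9
1281.9 in^2


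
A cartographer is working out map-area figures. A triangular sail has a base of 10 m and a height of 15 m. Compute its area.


Shape: triangle
Base b = 10 m, Height h = 15 m
Formula: A = (1/2) * b * h
A = 0.5 * 10 * 15
A = 0.5 * 150
A = 75
75 m^2


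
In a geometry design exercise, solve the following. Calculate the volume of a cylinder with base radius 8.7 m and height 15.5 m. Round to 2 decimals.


Shape: cylinder
Radius r = 8.7 m, Height h = 15.5 m
Formula: V = pi * r^2 * h
r^2 = 75.69
V = pi * 75.69 * 15.5
V = 1173.195 * pi
V = 3685.7
3685.7 m^3


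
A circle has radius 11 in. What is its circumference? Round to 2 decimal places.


Shape: circle
Radius r = 11 in
Formula: C = 2 * pi * r
C = 2 * pi * 11
C = 22 * pi
C = 69.12
69.12 in


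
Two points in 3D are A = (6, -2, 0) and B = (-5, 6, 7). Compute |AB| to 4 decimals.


3D distance between two points
P1 = (6, -2, 0), P2 = (-5, 6, 7)
Formula: d = sqrt((x2-x1)^2 + (y2-y1)^2 + (z2-z1)^2)
dx = -5 - 6 = -11
dy = 6 - -2 = 8
dz = 7 - 0 = 7
dx^2 + dy^2 + dz^2 = 121 + 64 + 49 = 234
d = sqrt(234)
d = 15.2971
15.2971 units


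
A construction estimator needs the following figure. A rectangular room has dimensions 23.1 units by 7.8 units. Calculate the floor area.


Shape: rectangle
Length l = 23.1 units, Width w = 7.8 units
Formula: A = l * w
A = 23.1 * 7.8
A = 180.18
180.18 units^2


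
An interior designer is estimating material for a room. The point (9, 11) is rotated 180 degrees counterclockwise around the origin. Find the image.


Transformation: rotation about the origin
Original point: (9, 11)
Rule for 180 deg: (x, y) -> (-x, -y)
Apply: (9, 11) -> (-9, -11)
(-9, -11)


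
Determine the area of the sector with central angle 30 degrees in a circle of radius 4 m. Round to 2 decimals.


Shape: circular sector
Radius r = 4 m, Angle = 30 degrees
Formula: A = (angle/360) * pi * r^2
r^2 = 16
Fraction of circle = 30/360
A = (30/360) * pi * 16
A = 1.333333 * pi
A = 4.19
4.19 m^2


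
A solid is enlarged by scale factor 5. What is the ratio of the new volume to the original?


Linear scale factor k = 5
Rule: under a linear scaling by k, volumes scale by k^3.
k^3 = 5 * 5 * 5
k^3 = 25 * 5
k^3 = 125
Volume scales by a factor of 125.
125 (dimensionless)


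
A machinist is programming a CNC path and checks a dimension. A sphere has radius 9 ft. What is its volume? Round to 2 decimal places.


Shape: sphere
Radius r = 9 ft
Formula: V = (4/3) * pi * r^3
r^3 = 729
(4/3) * 729 = 972
V = 972 * pi
V = 3053.63
3053.63 ft^3


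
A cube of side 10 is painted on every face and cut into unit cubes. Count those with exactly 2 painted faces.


Large cube: 10 x 10 x 10, cut into unit cubes.
n = 10, so n - 2 = 8
Cubes with 2 painted faces lie along the edges, excluding corners.
A cube has 12 edges; each contributes (n - 2) = 8 such cubes.
Count = 12 * 8 = 96
96 unit cubes


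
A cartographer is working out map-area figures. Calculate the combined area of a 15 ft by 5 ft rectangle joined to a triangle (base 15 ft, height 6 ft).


Composite shape: rectangle + triangle
Rectangle area = 15 * 5 = 75
Triangle area = 0.5 * 15 * 6 = 45
Total = 75 + 45
Total = 120
120 ft^2


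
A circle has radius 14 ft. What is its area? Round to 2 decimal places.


Shape: circle
Radius r = 14 ft
Formula: A = pi * r^2
r^2 = 14^2 = 196
A = pi * 196
A = 615.75
615.75 ft^2


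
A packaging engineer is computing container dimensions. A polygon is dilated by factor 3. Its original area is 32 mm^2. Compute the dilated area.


Linear scale factor k = 3
Original area = 32 mm^2
Rule: under a linear scaling by k, areas scale by k^2.
k^2 = 3^2 = 9
New area = 32 * 9
New area = 288
288 mm^2


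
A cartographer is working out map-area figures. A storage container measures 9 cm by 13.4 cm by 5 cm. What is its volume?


Shape: rectangular prism
l = 9 cm, w = 13.4 cm, h = 5 cm
Formula: V = l * w * h
V = 9 * 13.4 * 5
V = 120.6 * 5
V = 603
603 cm^3


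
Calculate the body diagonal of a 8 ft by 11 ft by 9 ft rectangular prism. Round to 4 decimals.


Shape: rectangular box (space diagonal)
l = 8 ft, w = 11 ft, h = 9 ft
Visualize: the diagonal of the base, then a right triangle with that diagonal and the height.
Formula: d = sqrt(l^2 + w^2 + h^2)
l^2 + w^2 + h^2 = 64 + 121 + 81 = 266
d = sqrt(266)
d = 16.3095
16.3095 ft


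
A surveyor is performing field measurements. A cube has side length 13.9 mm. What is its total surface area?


Shape: cube
Side s = 13.9 mm
A cube has 6 square faces.
Formula: SA = 6 * s^2
s^2 = 193.21
SA = 6 * 193.21
SA = 1159.26
1159.26 mm^2


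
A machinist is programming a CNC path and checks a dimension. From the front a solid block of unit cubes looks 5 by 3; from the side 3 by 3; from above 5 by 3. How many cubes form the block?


Orthographic views of a solid rectangular block:
Front view 5 x 3 -> length = 5, height = 3
Side view 3 x 3 -> width = 3, height = 3 (consistent)
Top view 5 x 3 -> confirms length = 5, width = 3
The block is 5 x 3 x 3.
Total unit cubes = 5 * 3 * 3 = 45
45 unit cubes


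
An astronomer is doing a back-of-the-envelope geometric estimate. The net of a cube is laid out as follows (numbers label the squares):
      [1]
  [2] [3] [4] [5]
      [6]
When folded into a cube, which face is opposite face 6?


Net: cross layout. Take square 3 as the base (bottom).
Fold the four squares in the horizontal row up around 3: 2 -> left, 4 -> right, 5 wraps to the top.
Fold 1 and 6 up from 3: 1 -> back, 6 -> front.
Opposite pairs are therefore: (1, 6), (2, 4), (3, 5).
Face 6 is opposite face 1.
face 1


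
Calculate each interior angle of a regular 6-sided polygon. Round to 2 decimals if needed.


Shape: regular hexagon (6 sides)
Formula: interior angle = (n - 2) * 180 / n
(n - 2) = 4
(n - 2) * 180 = 720
angle = 720 / 6
angle = 120
120 degrees


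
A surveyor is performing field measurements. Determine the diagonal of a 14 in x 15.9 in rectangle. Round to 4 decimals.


Shape: rectangle (diagonal via Pythagoras)
Sides: 14 in and 15.9 in
Formula: d = sqrt(l^2 + w^2)
l^2 = 196, w^2 = 252.81
l^2 + w^2 = 448.81
d = sqrt(448.81)
d = 21.1851
21.1851 in


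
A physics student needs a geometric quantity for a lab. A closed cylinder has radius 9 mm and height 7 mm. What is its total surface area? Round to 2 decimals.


Shape: closed cylinder
Radius r = 9 mm, Height h = 7 mm
Formula: SA = 2*pi*r^2 + 2*pi*r*h = 2*pi*r*(r + h)
r + h = 16
2 * r * (r + h) = 2 * 9 * 16 = 288
SA = 288 * pi
SA = 904.78
904.78 mm^2


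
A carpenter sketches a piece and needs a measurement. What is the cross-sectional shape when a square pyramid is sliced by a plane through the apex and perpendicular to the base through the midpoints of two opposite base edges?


Solid: square pyramid
Cutting plane: through the apex and perpendicular to the base through the midpoints of two opposite base edges
Visualize the intersection of the plane with the solid's surface.
The boundary of the cut region is a isosceles triangle.
isosceles triangle


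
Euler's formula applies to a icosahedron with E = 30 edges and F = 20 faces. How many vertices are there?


Polyhedron: icosahedron
Euler's formula for convex polyhedra: V - E + F = 2
Given: E = 30 edges and F = 20 faces
Solve for V:
V = 2 + E - F = 2 + 30 - 20 = 12
12 vertices


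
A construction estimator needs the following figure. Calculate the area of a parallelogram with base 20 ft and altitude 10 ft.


Shape: parallelogram
Base b = 20 ft, Height h = 10 ft
Formula: A = b * h
A = 20 * 10
A = 200
200 ft^2


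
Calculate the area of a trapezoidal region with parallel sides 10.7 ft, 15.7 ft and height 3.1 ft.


Shape: trapezoid
Parallel sides a = 10.7 ft, b = 15.7 ft; Height h = 3.1 ft
Formula: A = (a + b) * h / 2
a + b = 10.7 + 15.7 = 26.4
A = 26.4 * 3.1 / 2
A = 81.84 / 2
A = 40.92
40.92 ft^2


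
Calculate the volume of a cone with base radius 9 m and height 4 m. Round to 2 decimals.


Shape: cone
Radius r = 9 m, Height h = 4 m
Formula: V = (1/3) * pi * r^2 * h
r^2 = 81
pi * r^2 * h = pi * 81 * 4 = 324 * pi
V = 324 * pi / 3
V = 339.29
339.29 m^3


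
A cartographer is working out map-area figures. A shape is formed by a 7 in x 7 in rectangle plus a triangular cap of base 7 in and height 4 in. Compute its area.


Composite shape: rectangle + triangle
Rectangle area = 7 * 7 = 49
Triangle area = 0.5 * 7 * 4 = 14
Total = 49 + 14
Total = 63
63 in^2


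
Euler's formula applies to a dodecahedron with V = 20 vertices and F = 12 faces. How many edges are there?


Polyhedron: dodecahedron
Euler's formula for convex polyhedra: V - E + F = 2
Given: V = 20 vertices and F = 12 faces
Solve for E:
E = V + F - 2 = 20 + 12 - 2 = 30
30 edges


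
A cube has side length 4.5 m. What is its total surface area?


Shape: cube
Side s = 4.5 m
A cube has 6 square faces.
Formula: SA = 6 * s^2
s^2 = 20.25
SA = 6 * 20.25
SA = 121.5
121.5 m^2


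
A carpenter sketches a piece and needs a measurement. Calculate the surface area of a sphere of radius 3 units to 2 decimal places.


Shape: sphere
Radius r = 3 units
Formula: SA = 4 * pi * r^2
r^2 = 9
SA = 4 * pi * 9
SA = 36 * pi
SA = 113.1
113.1 units^2


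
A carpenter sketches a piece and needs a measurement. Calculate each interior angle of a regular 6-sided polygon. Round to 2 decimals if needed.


Shape: regular hexagon (6 sides)
Formula: interior angle = (n - 2) * 180 / n
(n - 2) = 4
(n - 2) * 180 = 720
angle = 720 / 6
angle = 120
120 degrees


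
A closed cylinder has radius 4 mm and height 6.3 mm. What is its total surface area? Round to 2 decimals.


Shape: closed cylinder
Radius r = 4 mm, Height h = 6.3 mm
Formula: SA = 2*pi*r^2 + 2*pi*r*h = 2*pi*r*(r + h)
r + h = 10.3
2 * r * (r + h) = 2 * 4 * 10.3 = 82.4
SA = 82.4 * pi
SA = 258.87
258.87 mm^2


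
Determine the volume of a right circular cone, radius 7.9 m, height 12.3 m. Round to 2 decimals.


Shape: cone
Radius r = 7.9 m, Height h = 12.3 m
Formula: V = (1/3) * pi * r^2 * h
r^2 = 62.41
pi * r^2 * h = pi * 62.41 * 12.3 = 767.643 * pi
V = 767.643 * pi / 3
V = 803.87
803.87 m^3


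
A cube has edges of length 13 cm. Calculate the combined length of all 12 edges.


Shape: cube
Side s = 13 cm
A cube has 12 edges, all equal.
Formula: total edge length = 12 * s
Total = 12 * 13
Total = 156
156 cm


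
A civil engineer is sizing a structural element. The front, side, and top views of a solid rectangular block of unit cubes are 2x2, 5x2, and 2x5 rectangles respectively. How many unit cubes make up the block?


Orthographic views of a solid rectangular block:
Front view 2 x 2 -> length = 2, height = 2
Side view 5 x 2 -> width = 5, height = 2 (consistent)
Top view 2 x 5 -> confirms length = 2, width = 5
The block is 2 x 5 x 2.
Total unit cubes = 2 * 5 * 2 = 20
20 unit cubes


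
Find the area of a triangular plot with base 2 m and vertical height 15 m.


Shape: triangle
Base b = 2 m, Height h = 15 m
Formula: A = (1/2) * b * h
A = 0.5 * 2 * 15
A = 0.5 * 30
A = 15
15 m^2


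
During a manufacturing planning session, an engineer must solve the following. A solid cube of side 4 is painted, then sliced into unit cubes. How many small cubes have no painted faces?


Large cube: 4 x 4 x 4, cut into unit cubes.
n = 4, so n - 2 = 2
Unpainted cubes form the interior (n - 2)^3 block.
(n - 2)^3 = 2^3 = 8
8 unit cubes


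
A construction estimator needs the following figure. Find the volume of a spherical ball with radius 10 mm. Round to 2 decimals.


Shape: sphere
Radius r = 10 mm
Formula: V = (4/3) * pi * r^3
r^3 = 1000
(4/3) * 1000 = 1333.333333
V = 1333.333333 * pi
V = 4188.79
4188.79 mm^3


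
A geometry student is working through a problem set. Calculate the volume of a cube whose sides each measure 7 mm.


Shape: cube
Side s = 7 mm
Formula: V = s^3
V = 7 * 7 * 7
V = 49 * 7
V = 343
343 mm^3


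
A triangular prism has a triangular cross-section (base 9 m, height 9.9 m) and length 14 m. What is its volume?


Shape: triangular prism
Triangle base = 9 m, triangle height = 9.9 m, prism length L = 14 m
Formula: V = (1/2 * b * h_tri) * L
Cross-section area = 0.5 * 9 * 9.9 = 44.55
V = 44.55 * 14
V = 623.7
623.7 m^3


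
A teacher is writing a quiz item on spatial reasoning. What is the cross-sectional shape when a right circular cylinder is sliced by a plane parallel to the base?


Solid: right circular cylinder
Cutting plane: parallel to the base
Visualize the intersection of the plane with the solid's surface.
The boundary of the cut region is a circle.
circle


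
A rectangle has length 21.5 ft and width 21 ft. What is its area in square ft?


Shape: rectangle
Length l = 21.5 ft, Width w = 21 ft
Formula: A = l * w
A = 21.5 * 21
A = 451.5
451.5 ft^2


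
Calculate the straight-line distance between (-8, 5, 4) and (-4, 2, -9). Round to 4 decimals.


3D distance between two points
P1 = (-8, 5, 4), P2 = (-4, 2, -9)
Formula: d = sqrt((x2-x1)^2 + (y2-y1)^2 + (z2-z1)^2)
dx = -4 - -8 = 4
dy = 2 - 5 = -3
dz = -9 - 4 = -13
dx^2 + dy^2 + dz^2 = 16 + 9 + 169 = 194
d = sqrt(194)
d = 13.9284
13.9284 units


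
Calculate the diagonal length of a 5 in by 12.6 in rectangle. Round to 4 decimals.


Shape: rectangle (diagonal via Pythagoras)
Sides: 5 in and 12.6 in
Formula: d = sqrt(l^2 + w^2)
l^2 = 25, w^2 = 158.76
l^2 + w^2 = 183.76
d = sqrt(183.76)
d = 13.5558
13.5558 in


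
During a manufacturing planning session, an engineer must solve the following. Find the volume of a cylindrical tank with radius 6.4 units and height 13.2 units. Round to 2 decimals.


Shape: cylinder
Radius r = 6.4 units, Height h = 13.2 units
Formula: V = pi * r^2 * h
r^2 = 40.96
V = pi * 40.96 * 13.2
V = 540.672 * pi
V = 1698.57
1698.57 units^3


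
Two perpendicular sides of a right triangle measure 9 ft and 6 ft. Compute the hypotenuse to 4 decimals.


Shape: right triangle
Legs a = 9 ft, b = 6 ft
Formula: c = sqrt(a^2 + b^2)
a^2 = 81, b^2 = 36
a^2 + b^2 = 117
c = sqrt(117)
c = 10.8167
10.8167 ft


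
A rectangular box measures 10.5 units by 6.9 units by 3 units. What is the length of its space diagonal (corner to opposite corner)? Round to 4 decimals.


Shape: rectangular box (space diagonal)
l = 10.5 units, w = 6.9 units, h = 3 units
Visualize: the diagonal of the base, then a right triangle with that diagonal and the height.
Formula: d = sqrt(l^2 + w^2 + h^2)
l^2 + w^2 + h^2 = 110.25 + 47.61 + 9 = 166.86
d = sqrt(166.86)
d = 12.9174
12.9174 units


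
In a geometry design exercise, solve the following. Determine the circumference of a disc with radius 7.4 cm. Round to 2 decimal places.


Shape: circle
Radius r = 7.4 cm
Formula: C = 2 * pi * r
C = 2 * pi * 7.4
C = 14.8 * pi
C = 46.5
46.5 cm


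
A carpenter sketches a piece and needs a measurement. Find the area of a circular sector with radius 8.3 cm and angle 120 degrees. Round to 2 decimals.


Shape: circular sector
Radius r = 8.3 cm, Angle = 120 degrees
Formula: A = (angle/360) * pi * r^2
r^2 = 68.89
Fraction of circle = 120/360
A = (120/360) * pi * 68.89
A = 22.963333 * pi
A = 72.14
72.14 cm^2


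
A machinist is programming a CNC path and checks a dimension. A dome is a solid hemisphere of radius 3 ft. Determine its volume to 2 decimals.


Shape: hemisphere (half of a sphere)
Radius r = 3 ft
Formula: V = (1/2) * (4/3) * pi * r^3 = (2/3) * pi * r^3
r^3 = 27
(2/3) * 27 = 18
V = 18 * pi
V = 56.55
56.55 ft^3


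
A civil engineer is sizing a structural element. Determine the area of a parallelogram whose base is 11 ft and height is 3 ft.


Shape: parallelogram
Base b = 11 ft, Height h = 3 ft
Formula: A = b * h
A = 11 * 3
A = 33
33 ft^2


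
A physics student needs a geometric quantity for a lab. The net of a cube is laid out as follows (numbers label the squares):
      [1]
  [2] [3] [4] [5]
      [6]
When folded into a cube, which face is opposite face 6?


Net: cross layout. Take square 3 as the base (bottom).
Fold the four squares in the horizontal row up around 3: 2 -> left, 4 -> right, 5 wraps to the top.
Fold 1 and 6 up from 3: 1 -> back, 6 -> front.
Opposite pairs are therefore: (1, 6), (2, 4), (3, 5).
Face 6 is opposite face 1.
face 1


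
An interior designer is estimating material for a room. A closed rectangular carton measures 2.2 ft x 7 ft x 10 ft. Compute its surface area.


Shape: rectangular prism
l = 2.2 ft, w = 7 ft, h = 10 ft
Formula: SA = 2(lw + lh + wh)
lw = 15.4, lh = 22, wh = 70
lw + lh + wh = 107.4
SA = 2 * 107.4
SA = 214.8
214.8 ft^2


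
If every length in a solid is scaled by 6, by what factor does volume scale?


Linear scale factor k = 6
Rule: under a linear scaling by k, volumes scale by k^3.
k^3 = 6 * 6 * 6
k^3 = 36 * 6
k^3 = 216
Volume scales by a factor of 216.
216 (dimensionless)


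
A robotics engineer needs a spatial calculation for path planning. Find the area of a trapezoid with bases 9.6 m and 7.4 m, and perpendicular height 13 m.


Shape: trapezoid
Parallel sides a = 9.6 m, b = 7.4 m; Height h = 13 m
Formula: A = (a + b) * h / 2
a + b = 9.6 + 7.4 = 17
A = 17 * 13 / 2
A = 221 / 2
A = 110.5
110.5 m^2


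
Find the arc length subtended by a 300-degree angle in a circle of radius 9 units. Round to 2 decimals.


Shape: circular arc
Radius r = 9 units, Angle = 300 degrees
Formula: L = (angle/360) * 2 * pi * r
2 * pi * r = 18 * pi
L = (300/360) * 18 * pi
L = 15 * pi
L = 47.12
47.12 units


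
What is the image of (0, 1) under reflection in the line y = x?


Transformation: reflection
Original point: (0, 1)
Rule for reflection over y = x: (x, y) -> (y, x)
Apply: (0, 1) -> (1, 0)
(1, 0)


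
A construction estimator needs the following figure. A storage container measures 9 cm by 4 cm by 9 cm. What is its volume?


Shape: rectangular prism
l = 9 cm, w = 4 cm, h = 9 cm
Formula: V = l * w * h
V = 9 * 4 * 9
V = 36 * 9
V = 324
324 cm^3


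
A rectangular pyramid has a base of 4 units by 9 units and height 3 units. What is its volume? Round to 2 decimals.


Shape: rectangular pyramid
Base: 4 units x 9 units, Height h = 3 units
Formula: V = (1/3) * base_area * h
base_area = 4 * 9 = 36
base_area * h = 36 * 3 = 108
V = 108 / 3
V = 36
36 units^3


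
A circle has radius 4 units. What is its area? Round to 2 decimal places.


Shape: circle
Radius r = 4 units
Formula: A = pi * r^2
r^2 = 4^2 = 16
A = pi * 16
A = 50.27
50.27 units^2


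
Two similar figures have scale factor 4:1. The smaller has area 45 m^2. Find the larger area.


Linear scale factor k = 4
Original area = 45 m^2
Rule: under a linear scaling by k, areas scale by k^2.
k^2 = 4^2 = 16
New area = 45 * 16
New area = 720
720 m^2


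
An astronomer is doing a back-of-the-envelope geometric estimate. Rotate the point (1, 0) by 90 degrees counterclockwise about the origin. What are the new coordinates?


Transformation: rotation about the origin
Original point: (1, 0)
Rule for 90 deg counterclockwise: (x, y) -> (-y, x)
Apply: (1, 0) -> (0, 1)
(0, 1)


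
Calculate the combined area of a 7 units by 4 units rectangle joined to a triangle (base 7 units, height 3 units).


Composite shape: rectangle + triangle
Rectangle area = 7 * 4 = 28
Triangle area = 0.5 * 7 * 3 = 10.5
Total = 28 + 10.5
Total = 38.5
38.5 units^2


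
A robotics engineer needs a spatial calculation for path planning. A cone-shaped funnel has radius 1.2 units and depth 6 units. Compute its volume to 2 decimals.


Shape: cone
Radius r = 1.2 units, Height h = 6 units
Formula: V = (1/3) * pi * r^2 * h
r^2 = 1.44
pi * r^2 * h = pi * 1.44 * 6 = 8.64 * pi
V = 8.64 * pi / 3
V = 9.05
9.05 units^3


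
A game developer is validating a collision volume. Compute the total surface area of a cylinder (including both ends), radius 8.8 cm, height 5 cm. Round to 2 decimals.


Shape: closed cylinder
Radius r = 8.8 cm, Height h = 5 cm
Formula: SA = 2*pi*r^2 + 2*pi*r*h = 2*pi*r*(r + h)
r + h = 13.8
2 * r * (r + h) = 2 * 8.8 * 13.8 = 242.88
SA = 242.88 * pi
SA = 763.03
763.03 cm^2


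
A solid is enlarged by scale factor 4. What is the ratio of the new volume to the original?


Linear scale factor k = 4
Rule: under a linear scaling by k, volumes scale by k^3.
k^3 = 4 * 4 * 4
k^3 = 16 * 4
k^3 = 64
Volume scales by a factor of 64.
64 (dimensionless)


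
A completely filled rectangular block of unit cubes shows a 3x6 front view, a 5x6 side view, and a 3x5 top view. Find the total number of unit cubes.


Orthographic views of a solid rectangular block:
Front view 3 x 6 -> length = 3, height = 6
Side view 5 x 6 -> width = 5, height = 6 (consistent)
Top view 3 x 5 -> confirms length = 3, width = 5
The block is 3 x 5 x 6.
Total unit cubes = 3 * 5 * 6 = 90
90 unit cubes


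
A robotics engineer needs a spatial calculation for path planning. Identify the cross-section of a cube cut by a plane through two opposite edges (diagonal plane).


Solid: cube
Cutting plane: through two opposite edges (diagonal plane)
Visualize the intersection of the plane with the solid's surface.
The boundary of the cut region is a rectangle.
rectangle


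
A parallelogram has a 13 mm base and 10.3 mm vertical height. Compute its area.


Shape: parallelogram
Base b = 13 mm, Height h = 10.3 mm
Formula: A = b * h
A = 13 * 10.3
A = 133.9
133.9 mm^2


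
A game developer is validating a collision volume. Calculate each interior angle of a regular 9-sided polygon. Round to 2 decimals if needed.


Shape: regular nonagon (9 sides)
Formula: interior angle = (n - 2) * 180 / n
(n - 2) = 7
(n - 2) * 180 = 1260
angle = 1260 / 9
angle = 140
140 degrees


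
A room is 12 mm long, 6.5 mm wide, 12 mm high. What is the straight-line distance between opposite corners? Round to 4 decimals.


Shape: rectangular box (space diagonal)
l = 12 mm, w = 6.5 mm, h = 12 mm
Visualize: the diagonal of the base, then a right triangle with that diagonal and the height.
Formula: d = sqrt(l^2 + w^2 + h^2)
l^2 + w^2 + h^2 = 144 + 42.25 + 144 = 330.25
d = sqrt(330.25)
d = 18.1728
18.1728 mm


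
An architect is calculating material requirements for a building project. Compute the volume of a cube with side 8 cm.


Shape: cube
Side s = 8 cm
Formula: V = s^3
V = 8 * 8 * 8
V = 64 * 8
V = 512
512 cm^3


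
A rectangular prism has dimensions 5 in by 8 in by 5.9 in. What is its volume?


Shape: rectangular prism
l = 5 in, w = 8 in, h = 5.9 in
Formula: V = l * w * h
V = 5 * 8 * 5.9
V = 40 * 5.9
V = 236
236 in^3


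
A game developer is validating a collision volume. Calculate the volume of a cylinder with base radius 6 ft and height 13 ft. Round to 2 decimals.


Shape: cylinder
Radius r = 6 ft, Height h = 13 ft
Formula: V = pi * r^2 * h
r^2 = 36
V = pi * 36 * 13
V = 468 * pi
V = 1470.27
1470.27 ft^3


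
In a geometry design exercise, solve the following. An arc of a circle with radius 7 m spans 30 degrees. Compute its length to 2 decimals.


Shape: circular arc
Radius r = 7 m, Angle = 30 degrees
Formula: L = (angle/360) * 2 * pi * r
2 * pi * r = 14 * pi
L = (30/360) * 14 * pi
L = 1.166667 * pi
L = 3.67
3.67 m


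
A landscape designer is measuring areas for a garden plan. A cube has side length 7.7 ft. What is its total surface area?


Shape: cube
Side s = 7.7 ft
A cube has 6 square faces.
Formula: SA = 6 * s^2
s^2 = 59.29
SA = 6 * 59.29
SA = 355.74
355.74 ft^2


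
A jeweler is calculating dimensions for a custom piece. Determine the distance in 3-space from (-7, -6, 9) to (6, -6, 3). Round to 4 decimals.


3D distance between two points
P1 = (-7, -6, 9), P2 = (6, -6, 3)
Formula: d = sqrt((x2-x1)^2 + (y2-y1)^2 + (z2-z1)^2)
dx = 6 - -7 = 13
dy = -6 - -6 = 0
dz = 3 - 9 = -6
dx^2 + dy^2 + dz^2 = 169 + 0 + 36 = 205
d = sqrt(205)
d = 14.3178
14.3178 units


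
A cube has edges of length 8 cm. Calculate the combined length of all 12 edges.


Shape: cube
Side s = 8 cm
A cube has 12 edges, all equal.
Formula: total edge length = 12 * s
Total = 12 * 8
Total = 96
96 cm


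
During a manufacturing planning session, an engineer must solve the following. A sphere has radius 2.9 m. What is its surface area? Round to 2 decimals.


Shape: sphere
Radius r = 2.9 m
Formula: SA = 4 * pi * r^2
r^2 = 8.41
SA = 4 * pi * 8.41
SA = 33.64 * pi
SA = 105.68
105.68 m^2


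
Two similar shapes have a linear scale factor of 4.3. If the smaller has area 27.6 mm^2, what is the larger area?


Linear scale factor k = 4.3
Original area = 27.6 mm^2
Rule: under a linear scaling by k, areas scale by k^2.
k^2 = 4.3^2 = 18.49
New area = 27.6 * 18.49
New area = 510.324
510.324 mm^2


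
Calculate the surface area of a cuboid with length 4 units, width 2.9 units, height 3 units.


Shape: rectangular prism
l = 4 units, w = 2.9 units, h = 3 units
Formula: SA = 2(lw + lh + wh)
lw = 11.6, lh = 12, wh = 8.7
lw + lh + wh = 32.3
SA = 2 * 32.3
SA = 64.6
64.6 units^2


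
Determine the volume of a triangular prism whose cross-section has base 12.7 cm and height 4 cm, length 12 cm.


Shape: triangular prism
Triangle base = 12.7 cm, triangle height = 4 cm, prism length L = 12 cm
Formula: V = (1/2 * b * h_tri) * L
Cross-section area = 0.5 * 12.7 * 4 = 25.4
V = 25.4 * 12
V = 304.8
304.8 cm^3


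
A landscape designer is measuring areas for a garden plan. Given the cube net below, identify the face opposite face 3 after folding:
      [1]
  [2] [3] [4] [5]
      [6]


Net: cross layout. Take square 3 as the base (bottom).
Fold the four squares in the horizontal row up around 3: 2 -> left, 4 -> right, 5 wraps to the top.
Fold 1 and 6 up from 3: 1 -> back, 6 -> front.
Opposite pairs are therefore: (1, 6), (2, 4), (3, 5).
Face 3 is opposite face 5.
face 5


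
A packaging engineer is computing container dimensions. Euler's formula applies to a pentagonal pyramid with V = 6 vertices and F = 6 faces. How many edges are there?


Polyhedron: pentagonal pyramid
Euler's formula for convex polyhedra: V - E + F = 2
Given: V = 6 vertices and F = 6 faces
Solve for E:
E = V + F - 2 = 6 + 6 - 2 = 10
10 edges


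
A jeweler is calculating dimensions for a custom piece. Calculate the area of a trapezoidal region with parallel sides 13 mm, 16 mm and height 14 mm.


Shape: trapezoid
Parallel sides a = 13 mm, b = 16 mm; Height h = 14 mm
Formula: A = (a + b) * h / 2
a + b = 13 + 16 = 29
A = 29 * 14 / 2
A = 406 / 2
A = 203
203 mm^2


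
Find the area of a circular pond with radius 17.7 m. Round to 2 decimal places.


Shape: circle
Radius r = 17.7 m
Formula: A = pi * r^2
r^2 = 17.7^2 = 313.29
A = pi * 313.29
A = 984.23
984.23 m^2


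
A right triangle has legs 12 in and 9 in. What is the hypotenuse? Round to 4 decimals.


Shape: right triangle
Legs a = 12 in, b = 9 in
Formula: c = sqrt(a^2 + b^2)
a^2 = 144, b^2 = 81
a^2 + b^2 = 225
c = sqrt(225)
c = 15.0
15 in


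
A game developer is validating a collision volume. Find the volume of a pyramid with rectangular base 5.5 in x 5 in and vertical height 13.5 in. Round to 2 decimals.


Shape: rectangular pyramid
Base: 5.5 in x 5 in, Height h = 13.5 in
Formula: V = (1/3) * base_area * h
base_area = 5.5 * 5 = 27.5
base_area * h = 27.5 * 13.5 = 371.25
V = 371.25 / 3
V = 123.75
123.75 in^3


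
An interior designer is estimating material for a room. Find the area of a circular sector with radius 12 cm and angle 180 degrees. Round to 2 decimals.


Shape: circular sector
Radius r = 12 cm, Angle = 180 degrees
Formula: A = (angle/360) * pi * r^2
r^2 = 144
Fraction of circle = 180/360
A = (180/360) * pi * 144
A = 72 * pi
A = 226.19
226.19 cm^2


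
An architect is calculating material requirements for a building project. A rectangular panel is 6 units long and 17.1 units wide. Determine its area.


Shape: rectangle
Length l = 6 units, Width w = 17.1 units
Formula: A = l * w
A = 6 * 17.1
A = 102.6
102.6 units^2


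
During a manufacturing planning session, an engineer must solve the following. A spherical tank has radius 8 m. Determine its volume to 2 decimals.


Shape: sphere
Radius r = 8 m
Formula: V = (4/3) * pi * r^3
r^3 = 512
(4/3) * 512 = 682.666667
V = 682.666667 * pi
V = 2144.66
2144.66 m^3


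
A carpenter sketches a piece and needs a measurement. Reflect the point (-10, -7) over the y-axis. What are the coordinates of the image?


Transformation: reflection
Original point: (-10, -7)
Rule for reflection over the y-axis: (x, y) -> (-x, y)
Apply: (-10, -7) -> (10, -7)
(10, -7)


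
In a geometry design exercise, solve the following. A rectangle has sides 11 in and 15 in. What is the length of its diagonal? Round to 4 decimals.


Shape: rectangle (diagonal via Pythagoras)
Sides: 11 in and 15 in
Formula: d = sqrt(l^2 + w^2)
l^2 = 121, w^2 = 225
l^2 + w^2 = 346
d = sqrt(346)
d = 18.6011
18.6011 in


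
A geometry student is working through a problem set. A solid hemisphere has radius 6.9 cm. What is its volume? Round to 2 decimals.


Shape: hemisphere (half of a sphere)
Radius r = 6.9 cm
Formula: V = (1/2) * (4/3) * pi * r^3 = (2/3) * pi * r^3
r^3 = 328.509
(2/3) * 328.509 = 219.006
V = 219.006 * pi
V = 688.03
688.03 cm^3


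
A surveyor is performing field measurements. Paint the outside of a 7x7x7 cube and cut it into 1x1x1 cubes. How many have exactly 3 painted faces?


Large cube: 7 x 7 x 7, cut into unit cubes.
Cubes with 3 painted faces are at the corners. A cube always has 8 corners.
Count = 8
8 unit cubes


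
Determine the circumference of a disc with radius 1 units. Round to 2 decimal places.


Shape: circle
Radius r = 1 units
Formula: C = 2 * pi * r
C = 2 * pi * 1
C = 2 * pi
C = 6.28
6.28 units


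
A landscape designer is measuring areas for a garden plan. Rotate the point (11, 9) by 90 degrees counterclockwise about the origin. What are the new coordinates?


Transformation: rotation about the origin
Original point: (11, 9)
Rule for 90 deg counterclockwise: (x, y) -> (-y, x)
Apply: (11, 9) -> (-9, 11)
(-9, 11)


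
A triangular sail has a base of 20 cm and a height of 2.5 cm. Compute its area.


Shape: triangle
Base b = 20 cm, Height h = 2.5 cm
Formula: A = (1/2) * b * h
A = 0.5 * 20 * 2.5
A = 0.5 * 50
A = 25
25 cm^2


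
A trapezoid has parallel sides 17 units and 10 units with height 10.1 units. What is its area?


Shape: trapezoid
Parallel sides a = 17 units, b = 10 units; Height h = 10.1 units
Formula: A = (a + b) * h / 2
a + b = 17 + 10 = 27
A = 27 * 10.1 / 2
A = 272.7 / 2
A = 136.35
136.35 units^2


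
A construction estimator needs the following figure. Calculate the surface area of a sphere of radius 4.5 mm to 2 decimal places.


Shape: sphere
Radius r = 4.5 mm
Formula: SA = 4 * pi * r^2
r^2 = 20.25
SA = 4 * pi * 20.25
SA = 81 * pi
SA = 254.47
254.47 mm^2


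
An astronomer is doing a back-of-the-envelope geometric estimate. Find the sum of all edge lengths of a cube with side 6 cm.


Shape: cube
Side s = 6 cm
A cube has 12 edges, all equal.
Formula: total edge length = 12 * s
Total = 12 * 6
Total = 72
72 cm


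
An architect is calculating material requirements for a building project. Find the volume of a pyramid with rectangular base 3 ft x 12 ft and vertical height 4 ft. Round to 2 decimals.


Shape: rectangular pyramid
Base: 3 ft x 12 ft, Height h = 4 ft
Formula: V = (1/3) * base_area * h
base_area = 3 * 12 = 36
base_area * h = 36 * 4 = 144
V = 144 / 3
V = 48
48 ft^3


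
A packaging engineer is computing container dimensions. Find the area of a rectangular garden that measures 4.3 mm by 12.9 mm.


Shape: rectangle
Length l = 4.3 mm, Width w = 12.9 mm
Formula: A = l * w
A = 4.3 * 12.9
A = 55.47
55.47 mm^2


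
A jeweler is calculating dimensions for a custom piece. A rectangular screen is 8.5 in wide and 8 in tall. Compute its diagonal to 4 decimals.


Shape: rectangle (diagonal via Pythagoras)
Sides: 8.5 in and 8 in
Formula: d = sqrt(l^2 + w^2)
l^2 = 72.25, w^2 = 64
l^2 + w^2 = 136.25
d = sqrt(136.25)
d = 11.6726
11.6726 in


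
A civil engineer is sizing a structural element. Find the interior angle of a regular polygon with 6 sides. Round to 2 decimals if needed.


Shape: regular hexagon (6 sides)
Formula: interior angle = (n - 2) * 180 / n
(n - 2) = 4
(n - 2) * 180 = 720
angle = 720 / 6
angle = 120
120 degrees


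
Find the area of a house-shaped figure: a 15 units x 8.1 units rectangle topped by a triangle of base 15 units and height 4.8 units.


Composite shape: rectangle + triangle
Rectangle area = 15 * 8.1 = 121.5
Triangle area = 0.5 * 15 * 4.8 = 36
Total = 121.5 + 36
Total = 157.5
157.5 units^2


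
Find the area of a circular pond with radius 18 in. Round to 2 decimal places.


Shape: circle
Radius r = 18 in
Formula: A = pi * r^2
r^2 = 18^2 = 324
A = pi * 324
A = 1017.88
1017.88 in^2


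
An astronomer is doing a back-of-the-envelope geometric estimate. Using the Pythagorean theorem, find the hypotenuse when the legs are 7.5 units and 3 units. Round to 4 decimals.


Shape: right triangle
Legs a = 7.5 units, b = 3 units
Formula: c = sqrt(a^2 + b^2)
a^2 = 56.25, b^2 = 9
a^2 + b^2 = 65.25
c = sqrt(65.25)
c = 8.0777
8.0777 units


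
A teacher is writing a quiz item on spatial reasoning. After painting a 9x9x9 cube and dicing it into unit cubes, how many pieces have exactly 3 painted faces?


Large cube: 9 x 9 x 9, cut into unit cubes.
Cubes with 3 painted faces are at the corners. A cube always has 8 corners.
Count = 8
8 unit cubes


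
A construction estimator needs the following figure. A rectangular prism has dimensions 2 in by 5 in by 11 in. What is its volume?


Shape: rectangular prism
l = 2 in, w = 5 in, h = 11 in
Formula: V = l * w * h
V = 2 * 5 * 11
V = 10 * 11
V = 110
110 in^3


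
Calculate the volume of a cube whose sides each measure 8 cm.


Shape: cube
Side s = 8 cm
Formula: V = s^3
V = 8 * 8 * 8
V = 64 * 8
V = 512
512 cm^3


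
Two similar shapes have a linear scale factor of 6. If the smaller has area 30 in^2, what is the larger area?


Linear scale factor k = 6
Original area = 30 in^2
Rule: under a linear scaling by k, areas scale by k^2.
k^2 = 6^2 = 36
New area = 30 * 36
New area = 1080
1080 in^2


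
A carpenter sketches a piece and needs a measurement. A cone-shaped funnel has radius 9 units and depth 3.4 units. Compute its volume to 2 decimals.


Shape: cone
Radius r = 9 units, Height h = 3.4 units
Formula: V = (1/3) * pi * r^2 * h
r^2 = 81
pi * r^2 * h = pi * 81 * 3.4 = 275.4 * pi
V = 275.4 * pi / 3
V = 288.4
288.4 units^3
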